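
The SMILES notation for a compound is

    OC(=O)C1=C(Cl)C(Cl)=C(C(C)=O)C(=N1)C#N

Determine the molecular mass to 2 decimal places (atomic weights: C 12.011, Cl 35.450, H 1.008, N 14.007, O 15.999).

First, the molecular formula is C9H4Cl2N2O3 (counting implicit H from valence).
  C: 9 × 12.011 = 108.099
  Cl: 2 × 35.450 = 70.900
  H: 4 × 1.008 = 4.032
  N: 2 × 14.007 = 28.014
  O: 3 × 15.999 = 47.997
Sum: 9×12.011 + 2×35.450 + 4×1.008 + 2×14.007 + 3×15.999 = 259.042 → 259.04 g/mol.

259.04 g/mol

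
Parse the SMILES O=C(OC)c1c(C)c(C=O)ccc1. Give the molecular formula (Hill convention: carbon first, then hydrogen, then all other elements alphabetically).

C10H10O3

Walk through each heavy atom and fill implicit hydrogens from standard valence (C 4, N 3, O 2, S 2, halogen 1); for lowercase aromatic atoms, an aromatic c carries 1 H when it has two neighbours and 0 H with three, and aromatic n carries 0 H:
  atom 1: O, bond orders sum to 2 (valence 2) → 0 H
  atom 2: C, bond orders sum to 4 (valence 4) → 0 H
  atom 3: O, bond orders sum to 2 (valence 2) → 0 H
  atom 4: C, bond orders sum to 1 (valence 4) → 3 H
  atom 5: aromatic c, 3 neighbours → 0 H
  atom 6: aromatic c, 3 neighbours → 0 H
  atom 7: C, bond orders sum to 1 (valence 4) → 3 H
  atom 8: aromatic c, 3 neighbours → 0 H
  atom 9: C, bond orders sum to 3 (valence 4) → 1 H
  atom 10: O, bond orders sum to 2 (valence 2) → 0 H
  atom 11: aromatic c, 2 neighbours → 1 H
  atom 12: aromatic c, 2 neighbours → 1 H
  atom 13: aromatic c, 2 neighbours → 1 H
Totals → C:10, H:10, O:3.
In Hill order: C10H10O3.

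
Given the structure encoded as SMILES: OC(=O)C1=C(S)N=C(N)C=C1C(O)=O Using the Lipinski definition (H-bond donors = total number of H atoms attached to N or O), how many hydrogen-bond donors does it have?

4

Donors: find every N or O and count the H atoms it carries.
  atom 1 (O): bond orders sum to 1 → 1 H
  atom 3 (O): bond orders sum to 2 → 0 H
  atom 7 (N): bond orders sum to 3 → 0 H
  atom 9 (N): bond orders sum to 1 → 2 H
  atom 13 (O): bond orders sum to 1 → 1 H
  atom 14 (O): bond orders sum to 2 → 0 H
Lipinski HBD = 4.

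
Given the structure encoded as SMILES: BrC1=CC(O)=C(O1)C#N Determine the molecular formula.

Walk through each heavy atom and fill implicit hydrogens from standard valence (C 4, N 3, O 2, S 2, halogen 1):
  atom 1: Br (halogen, monovalent) → 0 H
  atom 2: C, bond orders sum to 4 (valence 4) → 0 H
  atom 3: C, bond orders sum to 3 (valence 4) → 1 H
  atom 4: C, bond orders sum to 4 (valence 4) → 0 H
  atom 5: O, bond orders sum to 1 (valence 2) → 1 H
  atom 6: C, bond orders sum to 4 (valence 4) → 0 H
  atom 7: O, bond orders sum to 2 (valence 2) → 0 H
  atom 8: C, bond orders sum to 4 (valence 4) → 0 H
  atom 9: N, bond orders sum to 3 (valence 3) → 0 H
Totals → C:5, H:2, Br:1, N:1, O:2.

C5H2BrNO2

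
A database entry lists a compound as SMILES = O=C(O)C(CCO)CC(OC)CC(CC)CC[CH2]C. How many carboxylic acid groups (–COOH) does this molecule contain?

1

The carboxylic acid motif appears at heavy-atom position 2 in the SMILES.
Other groups present: 1 ether, 1 hydroxyl.
Carboxylic acid count: 1.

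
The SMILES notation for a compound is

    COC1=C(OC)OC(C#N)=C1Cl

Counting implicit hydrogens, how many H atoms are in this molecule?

6

Walk through each heavy atom and fill implicit hydrogens from standard valence (C 4, N 3, O 2, S 2, halogen 1):
  atom 1: C, bond orders sum to 1 (valence 4) → 3 H
  atom 2: O, bond orders sum to 2 (valence 2) → 0 H
  atom 3: C, bond orders sum to 4 (valence 4) → 0 H
  atom 4: C, bond orders sum to 4 (valence 4) → 0 H
  atom 5: O, bond orders sum to 2 (valence 2) → 0 H
  atom 6: C, bond orders sum to 1 (valence 4) → 3 H
  atom 7: O, bond orders sum to 2 (valence 2) → 0 H
  atom 8: C, bond orders sum to 4 (valence 4) → 0 H
  atom 9: C, bond orders sum to 4 (valence 4) → 0 H
  atom 10: N, bond orders sum to 3 (valence 3) → 0 H
  atom 11: C, bond orders sum to 4 (valence 4) → 0 H
  atom 12: Cl (halogen, monovalent) → 0 H
Total hydrogens: 6.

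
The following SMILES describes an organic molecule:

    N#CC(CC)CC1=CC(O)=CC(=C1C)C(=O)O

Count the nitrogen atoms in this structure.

1

Scan the SMILES for N atoms (remember two-letter symbols like Cl and Br are single atoms).
Nitrogen count: 1.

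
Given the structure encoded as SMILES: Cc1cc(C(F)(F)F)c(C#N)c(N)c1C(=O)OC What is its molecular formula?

Walk through each heavy atom and fill implicit hydrogens from standard valence (C 4, N 3, O 2, S 2, halogen 1); for lowercase aromatic atoms, an aromatic c carries 1 H when it has two neighbours and 0 H with three, and aromatic n carries 0 H:
  atom 1: C, bond orders sum to 1 (valence 4) → 3 H
  atom 2: aromatic c, 3 neighbours → 0 H
  atom 3: aromatic c, 2 neighbours → 1 H
  atom 4: aromatic c, 3 neighbours → 0 H
  atom 5: C, bond orders sum to 4 (valence 4) → 0 H
  atom 6: F (halogen, monovalent) → 0 H
  atom 7: F (halogen, monovalent) → 0 H
  atom 8: F (halogen, monovalent) → 0 H
  atom 9: aromatic c, 3 neighbours → 0 H
  atom 10: C, bond orders sum to 4 (valence 4) → 0 H
  atom 11: N, bond orders sum to 3 (valence 3) → 0 H
  atom 12: aromatic c, 3 neighbours → 0 H
  atom 13: N, bond orders sum to 1 (valence 3) → 2 H
  atom 14: aromatic c, 3 neighbours → 0 H
  atom 15: C, bond orders sum to 4 (valence 4) → 0 H
  atom 16: O, bond orders sum to 2 (valence 2) → 0 H
  atom 17: O, bond orders sum to 2 (valence 2) → 0 H
  atom 18: C, bond orders sum to 1 (valence 4) → 3 H
Totals → C:11, H:9, F:3, N:2, O:2.

C11H9F3N2O2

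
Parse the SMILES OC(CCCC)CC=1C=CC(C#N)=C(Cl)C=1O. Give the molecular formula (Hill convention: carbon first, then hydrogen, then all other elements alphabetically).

Walk through each heavy atom and fill implicit hydrogens from standard valence (C 4, N 3, O 2, S 2, halogen 1):
  atom 1: O, bond orders sum to 1 (valence 2) → 1 H
  atom 2: C, bond orders sum to 3 (valence 4) → 1 H
  atom 3: C, bond orders sum to 2 (valence 4) → 2 H
  atom 4: C, bond orders sum to 2 (valence 4) → 2 H
  atom 5: C, bond orders sum to 2 (valence 4) → 2 H
  atom 6: C, bond orders sum to 1 (valence 4) → 3 H
  atom 7: C, bond orders sum to 2 (valence 4) → 2 H
  atom 8: C, bond orders sum to 4 (valence 4) → 0 H
  atom 9: C, bond orders sum to 3 (valence 4) → 1 H
  atom 10: C, bond orders sum to 3 (valence 4) → 1 H
  atom 11: C, bond orders sum to 4 (valence 4) → 0 H
  atom 12: C, bond orders sum to 4 (valence 4) → 0 H
  atom 13: N, bond orders sum to 3 (valence 3) → 0 H
  atom 14: C, bond orders sum to 4 (valence 4) → 0 H
  atom 15: Cl (halogen, monovalent) → 0 H
  atom 16: C, bond orders sum to 4 (valence 4) → 0 H
  atom 17: O, bond orders sum to 1 (valence 2) → 1 H
Totals → C:13, H:16, Cl:1, N:1, O:2.
In Hill order: C13H16ClNO2.

C13H16ClNO2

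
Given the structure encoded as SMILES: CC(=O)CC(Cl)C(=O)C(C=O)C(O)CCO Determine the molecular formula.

C10H15ClO5

Walk through each heavy atom and fill implicit hydrogens from standard valence (C 4, N 3, O 2, S 2, halogen 1):
  atom 1: C, bond orders sum to 1 (valence 4) → 3 H
  atom 2: C, bond orders sum to 4 (valence 4) → 0 H
  atom 3: O, bond orders sum to 2 (valence 2) → 0 H
  atom 4: C, bond orders sum to 2 (valence 4) → 2 H
  atom 5: C, bond orders sum to 3 (valence 4) → 1 H
  atom 6: Cl (halogen, monovalent) → 0 H
  atom 7: C, bond orders sum to 4 (valence 4) → 0 H
  atom 8: O, bond orders sum to 2 (valence 2) → 0 H
  atom 9: C, bond orders sum to 3 (valence 4) → 1 H
  atom 10: C, bond orders sum to 3 (valence 4) → 1 H
  atom 11: O, bond orders sum to 2 (valence 2) → 0 H
  atom 12: C, bond orders sum to 3 (valence 4) → 1 H
  atom 13: O, bond orders sum to 1 (valence 2) → 1 H
  atom 14: C, bond orders sum to 2 (valence 4) → 2 H
  atom 15: C, bond orders sum to 2 (valence 4) → 2 H
  atom 16: O, bond orders sum to 1 (valence 2) → 1 H
Totals → C:10, H:15, Cl:1, O:5.
In Hill order: C10H15ClO5.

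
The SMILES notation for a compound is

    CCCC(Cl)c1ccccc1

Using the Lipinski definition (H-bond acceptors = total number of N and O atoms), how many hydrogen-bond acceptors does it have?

0

N atoms: 0; O atoms: 0.
Lipinski HBA = 0 + 0 = 0.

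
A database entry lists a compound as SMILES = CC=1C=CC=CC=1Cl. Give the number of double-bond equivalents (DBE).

4

Molecular formula: C7H7Cl.
DoU = (2C + 2 + N − H − X) / 2, where X is the halogen count and O/S are ignored.
    = (2·7 + 2 + 0 − 7 − 1) / 2 = 8 / 2 = 4.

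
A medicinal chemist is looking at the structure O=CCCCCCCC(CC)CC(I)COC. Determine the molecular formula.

C14H27IO2

Walk through each heavy atom and fill implicit hydrogens from standard valence (C 4, N 3, O 2, S 2, halogen 1):
  atom 1: O, bond orders sum to 2 (valence 2) → 0 H
  atom 2: C, bond orders sum to 3 (valence 4) → 1 H
  atom 3: C, bond orders sum to 2 (valence 4) → 2 H
  atom 4: C, bond orders sum to 2 (valence 4) → 2 H
  atom 5: C, bond orders sum to 2 (valence 4) → 2 H
  atom 6: C, bond orders sum to 2 (valence 4) → 2 H
  atom 7: C, bond orders sum to 2 (valence 4) → 2 H
  atom 8: C, bond orders sum to 2 (valence 4) → 2 H
  atom 9: C, bond orders sum to 3 (valence 4) → 1 H
  atom 10: C, bond orders sum to 2 (valence 4) → 2 H
  atom 11: C, bond orders sum to 1 (valence 4) → 3 H
  atom 12: C, bond orders sum to 2 (valence 4) → 2 H
  atom 13: C, bond orders sum to 3 (valence 4) → 1 H
  atom 14: I (halogen, monovalent) → 0 H
  atom 15: C, bond orders sum to 2 (valence 4) → 2 H
  atom 16: O, bond orders sum to 2 (valence 2) → 0 H
  atom 17: C, bond orders sum to 1 (valence 4) → 3 H
Totals → C:14, H:27, I:1, O:2.
In Hill order: C14H27IO2.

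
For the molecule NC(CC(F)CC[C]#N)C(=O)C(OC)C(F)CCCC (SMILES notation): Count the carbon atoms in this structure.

Count every carbon token in the SMILES (each C, including those in ring-closure positions and inside branches).
Carbon count: 14.

14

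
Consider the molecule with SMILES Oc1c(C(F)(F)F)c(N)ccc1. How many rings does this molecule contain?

1

In SMILES, each pair of matching ring-closure digits denotes one ring-closing bond; the number of such bonds equals the number of independent rings.
Ring-closure bonds here: 1.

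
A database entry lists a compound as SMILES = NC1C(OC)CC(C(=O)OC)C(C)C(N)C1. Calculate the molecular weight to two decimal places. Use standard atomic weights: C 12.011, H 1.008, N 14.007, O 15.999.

First, the molecular formula is C11H22N2O3 (counting implicit H from valence).
  C: 11 × 12.011 = 132.121
  H: 22 × 1.008 = 22.176
  N: 2 × 14.007 = 28.014
  O: 3 × 15.999 = 47.997
Sum: 11×12.011 + 22×1.008 + 2×14.007 + 3×15.999 = 230.308 → 230.31 g/mol.

230.31 g/mol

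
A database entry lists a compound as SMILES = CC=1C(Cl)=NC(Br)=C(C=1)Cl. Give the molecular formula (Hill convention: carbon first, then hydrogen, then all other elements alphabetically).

C6H4BrCl2N

Walk through each heavy atom and fill implicit hydrogens from standard valence (C 4, N 3, O 2, S 2, halogen 1):
  atom 1: C, bond orders sum to 1 (valence 4) → 3 H
  atom 2: C, bond orders sum to 4 (valence 4) → 0 H
  atom 3: C, bond orders sum to 4 (valence 4) → 0 H
  atom 4: Cl (halogen, monovalent) → 0 H
  atom 5: N, bond orders sum to 3 (valence 3) → 0 H
  atom 6: C, bond orders sum to 4 (valence 4) → 0 H
  atom 7: Br (halogen, monovalent) → 0 H
  atom 8: C, bond orders sum to 4 (valence 4) → 0 H
  atom 9: C, bond orders sum to 3 (valence 4) → 1 H
  atom 10: Cl (halogen, monovalent) → 0 H
Totals → C:6, H:4, Br:1, Cl:2, N:1.
In Hill order: C6H4BrCl2N.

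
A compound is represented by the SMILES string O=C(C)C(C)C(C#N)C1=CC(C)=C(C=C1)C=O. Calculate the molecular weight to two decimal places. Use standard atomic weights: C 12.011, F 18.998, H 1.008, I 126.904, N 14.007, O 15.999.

229.28 g/mol

First, the molecular formula is C14H15NO2 (counting implicit H from valence).
  C: 14 × 12.011 = 168.154
  H: 15 × 1.008 = 15.120
  N: 1 × 14.007 = 14.007
  O: 2 × 15.999 = 31.998
Sum: 14×12.011 + 15×1.008 + 1×14.007 + 2×15.999 = 229.279 → 229.28 g/mol.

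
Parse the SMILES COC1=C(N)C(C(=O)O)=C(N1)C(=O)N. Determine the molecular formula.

C7H9N3O4

Walk through each heavy atom and fill implicit hydrogens from standard valence (C 4, N 3, O 2, S 2, halogen 1):
  atom 1: C, bond orders sum to 1 (valence 4) → 3 H
  atom 2: O, bond orders sum to 2 (valence 2) → 0 H
  atom 3: C, bond orders sum to 4 (valence 4) → 0 H
  atom 4: C, bond orders sum to 4 (valence 4) → 0 H
  atom 5: N, bond orders sum to 1 (valence 3) → 2 H
  atom 6: C, bond orders sum to 4 (valence 4) → 0 H
  atom 7: C, bond orders sum to 4 (valence 4) → 0 H
  atom 8: O, bond orders sum to 2 (valence 2) → 0 H
  atom 9: O, bond orders sum to 1 (valence 2) → 1 H
  atom 10: C, bond orders sum to 4 (valence 4) → 0 H
  atom 11: N, bond orders sum to 2 (valence 3) → 1 H
  atom 12: C, bond orders sum to 4 (valence 4) → 0 H
  atom 13: O, bond orders sum to 2 (valence 2) → 0 H
  atom 14: N, bond orders sum to 1 (valence 3) → 2 H
Totals → C:7, H:9, N:3, O:4.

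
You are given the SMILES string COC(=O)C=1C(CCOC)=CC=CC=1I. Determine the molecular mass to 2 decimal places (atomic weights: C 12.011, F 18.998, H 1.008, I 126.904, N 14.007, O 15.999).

First, the molecular formula is C11H13IO3 (counting implicit H from valence).
  C: 11 × 12.011 = 132.121
  H: 13 × 1.008 = 13.104
  I: 1 × 126.904 = 126.904
  O: 3 × 15.999 = 47.997
Sum: 11×12.011 + 13×1.008 + 1×126.904 + 3×15.999 = 320.126 → 320.13 g/mol.

320.13 g/mol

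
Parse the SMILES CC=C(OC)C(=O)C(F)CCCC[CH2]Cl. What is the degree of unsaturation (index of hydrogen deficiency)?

Degree of unsaturation = (number of rings) + (number of π bonds).
Ring closures in the SMILES: 0.
π bonds: 2 double bonds (each 1 DoU) → 2 DoU from unsaturation.
Total DoU = 0 + 2 = 2.

2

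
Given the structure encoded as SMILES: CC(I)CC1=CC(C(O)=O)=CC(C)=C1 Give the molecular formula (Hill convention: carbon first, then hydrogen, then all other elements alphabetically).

C11H13IO2

Walk through each heavy atom and fill implicit hydrogens from standard valence (C 4, N 3, O 2, S 2, halogen 1):
  atom 1: C, bond orders sum to 1 (valence 4) → 3 H
  atom 2: C, bond orders sum to 3 (valence 4) → 1 H
  atom 3: I (halogen, monovalent) → 0 H
  atom 4: C, bond orders sum to 2 (valence 4) → 2 H
  atom 5: C, bond orders sum to 4 (valence 4) → 0 H
  atom 6: C, bond orders sum to 3 (valence 4) → 1 H
  atom 7: C, bond orders sum to 4 (valence 4) → 0 H
  atom 8: C, bond orders sum to 4 (valence 4) → 0 H
  atom 9: O, bond orders sum to 1 (valence 2) → 1 H
  atom 10: O, bond orders sum to 2 (valence 2) → 0 H
  atom 11: C, bond orders sum to 3 (valence 4) → 1 H
  atom 12: C, bond orders sum to 4 (valence 4) → 0 H
  atom 13: C, bond orders sum to 1 (valence 4) → 3 H
  atom 14: C, bond orders sum to 3 (valence 4) → 1 H
Totals → C:11, H:13, I:1, O:2.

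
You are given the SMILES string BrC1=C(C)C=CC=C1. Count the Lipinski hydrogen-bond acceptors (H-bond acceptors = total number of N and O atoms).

N atoms: 0; O atoms: 0.
Lipinski HBA = 0 + 0 = 0.

0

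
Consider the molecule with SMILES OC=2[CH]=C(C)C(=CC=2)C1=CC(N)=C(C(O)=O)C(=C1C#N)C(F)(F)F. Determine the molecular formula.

Walk through each heavy atom and fill implicit hydrogens from standard valence (C 4, N 3, O 2, S 2, halogen 1):
  atom 1: O, bond orders sum to 1 (valence 2) → 1 H
  atom 2: C, bond orders sum to 4 (valence 4) → 0 H
  atom 3: C with explicit H count 1
  atom 4: C, bond orders sum to 4 (valence 4) → 0 H
  atom 5: C, bond orders sum to 1 (valence 4) → 3 H
  atom 6: C, bond orders sum to 4 (valence 4) → 0 H
  atom 7: C, bond orders sum to 3 (valence 4) → 1 H
  atom 8: C, bond orders sum to 3 (valence 4) → 1 H
  atom 9: C, bond orders sum to 4 (valence 4) → 0 H
  atom 10: C, bond orders sum to 3 (valence 4) → 1 H
  atom 11: C, bond orders sum to 4 (valence 4) → 0 H
  atom 12: N, bond orders sum to 1 (valence 3) → 2 H
  atom 13: C, bond orders sum to 4 (valence 4) → 0 H
  atom 14: C, bond orders sum to 4 (valence 4) → 0 H
  atom 15: O, bond orders sum to 1 (valence 2) → 1 H
  atom 16: O, bond orders sum to 2 (valence 2) → 0 H
  atom 17: C, bond orders sum to 4 (valence 4) → 0 H
  atom 18: C, bond orders sum to 4 (valence 4) → 0 H
  atom 19: C, bond orders sum to 4 (valence 4) → 0 H
  atom 20: N, bond orders sum to 3 (valence 3) → 0 H
  atom 21: C, bond orders sum to 4 (valence 4) → 0 H
  atom 22: F (halogen, monovalent) → 0 H
  atom 23: F (halogen, monovalent) → 0 H
  atom 24: F (halogen, monovalent) → 0 H
Totals → C:16, H:11, F:3, N:2, O:3.
In Hill order: C16H11F3N2O3.

C16H11F3N2O3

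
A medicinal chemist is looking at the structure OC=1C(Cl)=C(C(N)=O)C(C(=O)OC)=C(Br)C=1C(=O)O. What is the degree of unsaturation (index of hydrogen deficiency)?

7

Degree of unsaturation = (number of rings) + (number of π bonds).
Ring closures in the SMILES: 1.
π bonds: 6 double bonds (each 1 DoU) → 6 DoU from unsaturation.
Total DoU = 1 + 6 = 7.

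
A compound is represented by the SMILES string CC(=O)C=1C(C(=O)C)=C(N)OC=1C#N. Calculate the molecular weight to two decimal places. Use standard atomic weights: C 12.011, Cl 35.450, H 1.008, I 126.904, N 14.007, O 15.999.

192.17 g/mol

First, the molecular formula is C9H8N2O3 (counting implicit H from valence).
  C: 9 × 12.011 = 108.099
  H: 8 × 1.008 = 8.064
  N: 2 × 14.007 = 28.014
  O: 3 × 15.999 = 47.997
Sum: 9×12.011 + 8×1.008 + 2×14.007 + 3×15.999 = 192.174 → 192.17 g/mol.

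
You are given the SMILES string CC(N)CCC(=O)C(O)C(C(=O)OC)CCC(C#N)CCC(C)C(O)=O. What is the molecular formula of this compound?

C18H30N2O6

Walk through each heavy atom and fill implicit hydrogens from standard valence (C 4, N 3, O 2, S 2, halogen 1):
  atom 1: C, bond orders sum to 1 (valence 4) → 3 H
  atom 2: C, bond orders sum to 3 (valence 4) → 1 H
  atom 3: N, bond orders sum to 1 (valence 3) → 2 H
  atom 4: C, bond orders sum to 2 (valence 4) → 2 H
  atom 5: C, bond orders sum to 2 (valence 4) → 2 H
  atom 6: C, bond orders sum to 4 (valence 4) → 0 H
  atom 7: O, bond orders sum to 2 (valence 2) → 0 H
  atom 8: C, bond orders sum to 3 (valence 4) → 1 H
  atom 9: O, bond orders sum to 1 (valence 2) → 1 H
  atom 10: C, bond orders sum to 3 (valence 4) → 1 H
  atom 11: C, bond orders sum to 4 (valence 4) → 0 H
  atom 12: O, bond orders sum to 2 (valence 2) → 0 H
  atom 13: O, bond orders sum to 2 (valence 2) → 0 H
  atom 14: C, bond orders sum to 1 (valence 4) → 3 H
  atom 15: C, bond orders sum to 2 (valence 4) → 2 H
  atom 16: C, bond orders sum to 2 (valence 4) → 2 H
  atom 17: C, bond orders sum to 3 (valence 4) → 1 H
  atom 18: C, bond orders sum to 4 (valence 4) → 0 H
  atom 19: N, bond orders sum to 3 (valence 3) → 0 H
  atom 20: C, bond orders sum to 2 (valence 4) → 2 H
  atom 21: C, bond orders sum to 2 (valence 4) → 2 H
  atom 22: C, bond orders sum to 3 (valence 4) → 1 H
  atom 23: C, bond orders sum to 1 (valence 4) → 3 H
  atom 24: C, bond orders sum to 4 (valence 4) → 0 H
  atom 25: O, bond orders sum to 1 (valence 2) → 1 H
  atom 26: O, bond orders sum to 2 (valence 2) → 0 H
Totals → C:18, H:30, N:2, O:6.
In Hill order: C18H30N2O6.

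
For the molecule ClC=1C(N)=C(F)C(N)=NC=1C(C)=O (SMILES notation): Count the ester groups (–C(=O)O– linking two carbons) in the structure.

Scan the SMILES for the ester motif — none present.
Groups that are present: 1 ketone, 2 primary amine.

0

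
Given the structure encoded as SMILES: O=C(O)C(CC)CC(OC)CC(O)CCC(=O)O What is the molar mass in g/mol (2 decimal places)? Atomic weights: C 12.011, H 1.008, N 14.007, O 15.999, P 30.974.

First, the molecular formula is C12H22O6 (counting implicit H from valence).
  C: 12 × 12.011 = 144.132
  H: 22 × 1.008 = 22.176
  O: 6 × 15.999 = 95.994
Sum: 12×12.011 + 22×1.008 + 6×15.999 = 262.302 → 262.30 g/mol.

262.30 g/mol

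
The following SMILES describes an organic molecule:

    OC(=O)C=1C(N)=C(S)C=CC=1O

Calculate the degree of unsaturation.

Degree of unsaturation = (number of rings) + (number of π bonds).
Ring closures in the SMILES: 1.
π bonds: 4 double bonds (each 1 DoU) → 4 DoU from unsaturation.
Total DoU = 1 + 4 = 5.

5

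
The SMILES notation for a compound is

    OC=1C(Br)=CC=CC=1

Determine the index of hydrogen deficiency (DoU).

Degree of unsaturation = (number of rings) + (number of π bonds).
Ring closures in the SMILES: 1.
π bonds: 3 double bonds (each 1 DoU) → 3 DoU from unsaturation.
Total DoU = 1 + 3 = 4.

4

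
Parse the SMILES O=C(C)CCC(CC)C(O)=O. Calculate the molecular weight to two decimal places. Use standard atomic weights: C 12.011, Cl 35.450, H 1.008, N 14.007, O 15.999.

158.20 g/mol

First, the molecular formula is C8H14O3 (counting implicit H from valence).
  C: 8 × 12.011 = 96.088
  H: 14 × 1.008 = 14.112
  O: 3 × 15.999 = 47.997
Sum: 8×12.011 + 14×1.008 + 3×15.999 = 158.197 → 158.20 g/mol.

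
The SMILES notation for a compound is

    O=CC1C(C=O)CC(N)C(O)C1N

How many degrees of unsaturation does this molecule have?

3

Molecular formula: C8H14N2O3.
DoU = (2C + 2 + N − H − X) / 2, where X is the halogen count and O/S are ignored.
    = (2·8 + 2 + 2 − 14 − 0) / 2 = 6 / 2 = 3.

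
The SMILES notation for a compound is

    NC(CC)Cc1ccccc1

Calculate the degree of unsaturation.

4

Molecular formula: C10H15N.
DoU = (2C + 2 + N − H − X) / 2, where X is the halogen count and O/S are ignored.
    = (2·10 + 2 + 1 − 15 − 0) / 2 = 8 / 2 = 4.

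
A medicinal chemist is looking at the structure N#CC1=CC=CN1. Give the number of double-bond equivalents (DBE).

5

Degree of unsaturation = (number of rings) + (number of π bonds).
Ring closures in the SMILES: 1.
π bonds: 2 double bonds (each 1 DoU), 1 triple bond (each 2 DoU) → 4 DoU from unsaturation.
Total DoU = 1 + 4 = 5.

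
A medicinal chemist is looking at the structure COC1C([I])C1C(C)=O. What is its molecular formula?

Walk through each heavy atom and fill implicit hydrogens from standard valence (C 4, N 3, O 2, S 2, halogen 1):
  atom 1: C, bond orders sum to 1 (valence 4) → 3 H
  atom 2: O, bond orders sum to 2 (valence 2) → 0 H
  atom 3: C, bond orders sum to 3 (valence 4) → 1 H
  atom 4: C, bond orders sum to 3 (valence 4) → 1 H
  atom 5: I with explicit H count 0
  atom 6: C, bond orders sum to 3 (valence 4) → 1 H
  atom 7: C, bond orders sum to 4 (valence 4) → 0 H
  atom 8: C, bond orders sum to 1 (valence 4) → 3 H
  atom 9: O, bond orders sum to 2 (valence 2) → 0 H
Totals → C:6, H:9, I:1, O:2.

C6H9IO2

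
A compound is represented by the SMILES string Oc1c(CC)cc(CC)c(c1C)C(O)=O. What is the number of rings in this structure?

1

In SMILES, each pair of matching ring-closure digits denotes one ring-closing bond; the number of such bonds equals the number of independent rings.
Ring-closure bonds here: 1.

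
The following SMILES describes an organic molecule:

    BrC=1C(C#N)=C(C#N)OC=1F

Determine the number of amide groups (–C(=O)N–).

Scan the SMILES for the amide motif — none present.
Groups that are present: 2 nitrile.

0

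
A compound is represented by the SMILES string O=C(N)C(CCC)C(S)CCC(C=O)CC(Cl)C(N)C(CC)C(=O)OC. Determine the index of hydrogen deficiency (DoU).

3

Molecular formula: C18H33ClN2O4S.
DoU = (2C + 2 + N − H − X) / 2, where X is the halogen count and O/S are ignored.
    = (2·18 + 2 + 2 − 33 − 1) / 2 = 6 / 2 = 3.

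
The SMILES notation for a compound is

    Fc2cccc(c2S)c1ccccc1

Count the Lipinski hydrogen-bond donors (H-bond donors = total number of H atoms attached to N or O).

0

Donors: find every N or O and count the H atoms it carries.
  (no N or O atoms present)
Lipinski HBD = 0.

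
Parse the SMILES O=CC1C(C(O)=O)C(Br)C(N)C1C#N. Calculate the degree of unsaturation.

5

Molecular formula: C8H9BrN2O3.
DoU = (2C + 2 + N − H − X) / 2, where X is the halogen count and O/S are ignored.
    = (2·8 + 2 + 2 − 9 − 1) / 2 = 10 / 2 = 5.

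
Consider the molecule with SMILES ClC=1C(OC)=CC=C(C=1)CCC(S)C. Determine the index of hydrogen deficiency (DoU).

4

Degree of unsaturation = (number of rings) + (number of π bonds).
Ring closures in the SMILES: 1.
π bonds: 3 double bonds (each 1 DoU) → 3 DoU from unsaturation.
Total DoU = 1 + 3 = 4.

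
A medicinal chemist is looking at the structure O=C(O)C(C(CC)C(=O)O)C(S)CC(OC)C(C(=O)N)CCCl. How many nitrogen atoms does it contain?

1

Scan the SMILES for N atoms (remember two-letter symbols like Cl and Br are single atoms).
Nitrogen count: 1.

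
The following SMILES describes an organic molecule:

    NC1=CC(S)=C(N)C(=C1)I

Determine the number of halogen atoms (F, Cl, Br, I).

1

Halogen atoms appear at heavy-atom position 10 (1×I).
Other groups present: 2 primary amine, 1 thiol.
Halogen count: 1.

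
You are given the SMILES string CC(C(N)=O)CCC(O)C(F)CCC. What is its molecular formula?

C10H20FNO2

Walk through each heavy atom and fill implicit hydrogens from standard valence (C 4, N 3, O 2, S 2, halogen 1):
  atom 1: C, bond orders sum to 1 (valence 4) → 3 H
  atom 2: C, bond orders sum to 3 (valence 4) → 1 H
  atom 3: C, bond orders sum to 4 (valence 4) → 0 H
  atom 4: N, bond orders sum to 1 (valence 3) → 2 H
  atom 5: O, bond orders sum to 2 (valence 2) → 0 H
  atom 6: C, bond orders sum to 2 (valence 4) → 2 H
  atom 7: C, bond orders sum to 2 (valence 4) → 2 H
  atom 8: C, bond orders sum to 3 (valence 4) → 1 H
  atom 9: O, bond orders sum to 1 (valence 2) → 1 H
  atom 10: C, bond orders sum to 3 (valence 4) → 1 H
  atom 11: F (halogen, monovalent) → 0 H
  atom 12: C, bond orders sum to 2 (valence 4) → 2 H
  atom 13: C, bond orders sum to 2 (valence 4) → 2 H
  atom 14: C, bond orders sum to 1 (valence 4) → 3 H
Totals → C:10, H:20, F:1, N:1, O:2.
In Hill order: C10H20FNO2.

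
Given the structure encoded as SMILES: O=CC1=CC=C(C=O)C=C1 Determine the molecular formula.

C8H6O2

Walk through each heavy atom and fill implicit hydrogens from standard valence (C 4, N 3, O 2, S 2, halogen 1):
  atom 1: O, bond orders sum to 2 (valence 2) → 0 H
  atom 2: C, bond orders sum to 3 (valence 4) → 1 H
  atom 3: C, bond orders sum to 4 (valence 4) → 0 H
  atom 4: C, bond orders sum to 3 (valence 4) → 1 H
  atom 5: C, bond orders sum to 3 (valence 4) → 1 H
  atom 6: C, bond orders sum to 4 (valence 4) → 0 H
  atom 7: C, bond orders sum to 3 (valence 4) → 1 H
  atom 8: O, bond orders sum to 2 (valence 2) → 0 H
  atom 9: C, bond orders sum to 3 (valence 4) → 1 H
  atom 10: C, bond orders sum to 3 (valence 4) → 1 H
Totals → C:8, H:6, O:2.
In Hill order: C8H6O2.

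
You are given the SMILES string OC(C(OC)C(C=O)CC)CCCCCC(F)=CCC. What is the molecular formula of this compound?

Walk through each heavy atom and fill implicit hydrogens from standard valence (C 4, N 3, O 2, S 2, halogen 1):
  atom 1: O, bond orders sum to 1 (valence 2) → 1 H
  atom 2: C, bond orders sum to 3 (valence 4) → 1 H
  atom 3: C, bond orders sum to 3 (valence 4) → 1 H
  atom 4: O, bond orders sum to 2 (valence 2) → 0 H
  atom 5: C, bond orders sum to 1 (valence 4) → 3 H
  atom 6: C, bond orders sum to 3 (valence 4) → 1 H
  atom 7: C, bond orders sum to 3 (valence 4) → 1 H
  atom 8: O, bond orders sum to 2 (valence 2) → 0 H
  atom 9: C, bond orders sum to 2 (valence 4) → 2 H
  atom 10: C, bond orders sum to 1 (valence 4) → 3 H
  atom 11: C, bond orders sum to 2 (valence 4) → 2 H
  atom 12: C, bond orders sum to 2 (valence 4) → 2 H
  atom 13: C, bond orders sum to 2 (valence 4) → 2 H
  atom 14: C, bond orders sum to 2 (valence 4) → 2 H
  atom 15: C, bond orders sum to 2 (valence 4) → 2 H
  atom 16: C, bond orders sum to 4 (valence 4) → 0 H
  atom 17: F (halogen, monovalent) → 0 H
  atom 18: C, bond orders sum to 3 (valence 4) → 1 H
  atom 19: C, bond orders sum to 2 (valence 4) → 2 H
  atom 20: C, bond orders sum to 1 (valence 4) → 3 H
Totals → C:16, H:29, F:1, O:3.

C16H29FO3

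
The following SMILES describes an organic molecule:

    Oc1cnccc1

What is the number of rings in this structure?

In SMILES, each pair of matching ring-closure digits denotes one ring-closing bond; the number of such bonds equals the number of independent rings.
Ring-closure bonds here: 1.

1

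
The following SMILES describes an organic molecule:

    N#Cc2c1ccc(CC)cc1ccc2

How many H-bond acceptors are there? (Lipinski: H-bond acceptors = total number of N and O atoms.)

N atoms: 1; O atoms: 0.
Lipinski HBA = 1 + 0 = 1.

1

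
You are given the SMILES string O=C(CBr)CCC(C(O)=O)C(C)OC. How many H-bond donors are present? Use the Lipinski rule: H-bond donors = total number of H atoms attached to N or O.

Donors: find every N or O and count the H atoms it carries.
  atom 1 (O): bond orders sum to 2 → 0 H
  atom 9 (O): bond orders sum to 1 → 1 H
  atom 10 (O): bond orders sum to 2 → 0 H
  atom 13 (O): bond orders sum to 2 → 0 H
Lipinski HBD = 1.

1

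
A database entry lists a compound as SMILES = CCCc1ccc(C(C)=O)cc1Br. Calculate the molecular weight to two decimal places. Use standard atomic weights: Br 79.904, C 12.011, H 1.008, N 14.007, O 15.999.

First, the molecular formula is C11H13BrO (counting implicit H from valence).
  Br: 1 × 79.904 = 79.904
  C: 11 × 12.011 = 132.121
  H: 13 × 1.008 = 13.104
  O: 1 × 15.999 = 15.999
Sum: 1×79.904 + 11×12.011 + 13×1.008 + 1×15.999 = 241.128 → 241.13 g/mol.

241.13 g/mol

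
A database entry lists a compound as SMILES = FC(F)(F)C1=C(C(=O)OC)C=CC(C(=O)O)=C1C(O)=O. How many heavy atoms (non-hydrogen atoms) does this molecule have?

20

Every atom symbol written in the SMILES (organic subset) is one heavy atom; implicit H are not written.
Heavy atoms by element → C:11, F:3, O:6.
Total: 20.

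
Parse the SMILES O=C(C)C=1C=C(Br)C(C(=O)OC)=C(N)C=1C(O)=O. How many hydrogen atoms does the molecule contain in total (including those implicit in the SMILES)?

Walk through each heavy atom and fill implicit hydrogens from standard valence (C 4, N 3, O 2, S 2, halogen 1):
  atom 1: O, bond orders sum to 2 (valence 2) → 0 H
  atom 2: C, bond orders sum to 4 (valence 4) → 0 H
  atom 3: C, bond orders sum to 1 (valence 4) → 3 H
  atom 4: C, bond orders sum to 4 (valence 4) → 0 H
  atom 5: C, bond orders sum to 3 (valence 4) → 1 H
  atom 6: C, bond orders sum to 4 (valence 4) → 0 H
  atom 7: Br (halogen, monovalent) → 0 H
  atom 8: C, bond orders sum to 4 (valence 4) → 0 H
  atom 9: C, bond orders sum to 4 (valence 4) → 0 H
  atom 10: O, bond orders sum to 2 (valence 2) → 0 H
  atom 11: O, bond orders sum to 2 (valence 2) → 0 H
  atom 12: C, bond orders sum to 1 (valence 4) → 3 H
  atom 13: C, bond orders sum to 4 (valence 4) → 0 H
  atom 14: N, bond orders sum to 1 (valence 3) → 2 H
  atom 15: C, bond orders sum to 4 (valence 4) → 0 H
  atom 16: C, bond orders sum to 4 (valence 4) → 0 H
  atom 17: O, bond orders sum to 1 (valence 2) → 1 H
  atom 18: O, bond orders sum to 2 (valence 2) → 0 H
Total hydrogens: 10.

10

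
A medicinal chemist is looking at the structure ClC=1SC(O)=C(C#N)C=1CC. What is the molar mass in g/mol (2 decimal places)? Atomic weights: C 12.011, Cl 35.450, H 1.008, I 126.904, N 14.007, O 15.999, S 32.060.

First, the molecular formula is C7H6ClNOS (counting implicit H from valence).
  C: 7 × 12.011 = 84.077
  Cl: 1 × 35.450 = 35.450
  H: 6 × 1.008 = 6.048
  N: 1 × 14.007 = 14.007
  O: 1 × 15.999 = 15.999
  S: 1 × 32.060 = 32.060
Sum: 7×12.011 + 1×35.450 + 6×1.008 + 1×14.007 + 1×15.999 + 1×32.060 = 187.641 → 187.64 g/mol.

187.64 g/mol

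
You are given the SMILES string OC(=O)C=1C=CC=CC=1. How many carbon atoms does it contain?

7

Count every carbon token in the SMILES (each C, including those in ring-closure positions and inside branches).
Carbon count: 7.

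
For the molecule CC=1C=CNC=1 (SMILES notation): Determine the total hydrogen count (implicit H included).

7

Walk through each heavy atom and fill implicit hydrogens from standard valence (C 4, N 3, O 2, S 2, halogen 1):
  atom 1: C, bond orders sum to 1 (valence 4) → 3 H
  atom 2: C, bond orders sum to 4 (valence 4) → 0 H
  atom 3: C, bond orders sum to 3 (valence 4) → 1 H
  atom 4: C, bond orders sum to 3 (valence 4) → 1 H
  atom 5: N, bond orders sum to 2 (valence 3) → 1 H
  atom 6: C, bond orders sum to 3 (valence 4) → 1 H
Total hydrogens: 7.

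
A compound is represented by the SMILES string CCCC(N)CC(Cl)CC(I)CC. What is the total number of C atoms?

10

Count every carbon token in the SMILES (each C, including those in ring-closure positions and inside branches).
Carbon count: 10.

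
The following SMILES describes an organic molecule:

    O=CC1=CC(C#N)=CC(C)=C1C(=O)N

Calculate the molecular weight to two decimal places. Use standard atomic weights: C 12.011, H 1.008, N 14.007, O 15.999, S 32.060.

188.19 g/mol

First, the molecular formula is C10H8N2O2 (counting implicit H from valence).
  C: 10 × 12.011 = 120.110
  H: 8 × 1.008 = 8.064
  N: 2 × 14.007 = 28.014
  O: 2 × 15.999 = 31.998
Sum: 10×12.011 + 8×1.008 + 2×14.007 + 2×15.999 = 188.186 → 188.19 g/mol.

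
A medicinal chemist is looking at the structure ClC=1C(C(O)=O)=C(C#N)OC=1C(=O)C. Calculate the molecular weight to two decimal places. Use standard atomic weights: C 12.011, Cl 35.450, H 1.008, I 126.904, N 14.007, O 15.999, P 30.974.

213.57 g/mol

First, the molecular formula is C8H4ClNO4 (counting implicit H from valence).
  C: 8 × 12.011 = 96.088
  Cl: 1 × 35.450 = 35.450
  H: 4 × 1.008 = 4.032
  N: 1 × 14.007 = 14.007
  O: 4 × 15.999 = 63.996
Sum: 8×12.011 + 1×35.450 + 4×1.008 + 1×14.007 + 4×15.999 = 213.573 → 213.57 g/mol.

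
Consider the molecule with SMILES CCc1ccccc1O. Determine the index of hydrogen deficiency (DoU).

Molecular formula: C8H10O.
DoU = (2C + 2 + N − H − X) / 2, where X is the halogen count and O/S are ignored.
    = (2·8 + 2 + 0 − 10 − 0) / 2 = 8 / 2 = 4.

4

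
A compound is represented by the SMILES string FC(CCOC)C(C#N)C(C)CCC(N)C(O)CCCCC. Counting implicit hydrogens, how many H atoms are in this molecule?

33

Walk through each heavy atom and fill implicit hydrogens from standard valence (C 4, N 3, O 2, S 2, halogen 1):
  atom 1: F (halogen, monovalent) → 0 H
  atom 2: C, bond orders sum to 3 (valence 4) → 1 H
  atom 3: C, bond orders sum to 2 (valence 4) → 2 H
  atom 4: C, bond orders sum to 2 (valence 4) → 2 H
  atom 5: O, bond orders sum to 2 (valence 2) → 0 H
  atom 6: C, bond orders sum to 1 (valence 4) → 3 H
  atom 7: C, bond orders sum to 3 (valence 4) → 1 H
  atom 8: C, bond orders sum to 4 (valence 4) → 0 H
  atom 9: N, bond orders sum to 3 (valence 3) → 0 H
  atom 10: C, bond orders sum to 3 (valence 4) → 1 H
  atom 11: C, bond orders sum to 1 (valence 4) → 3 H
  atom 12: C, bond orders sum to 2 (valence 4) → 2 H
  atom 13: C, bond orders sum to 2 (valence 4) → 2 H
  atom 14: C, bond orders sum to 3 (valence 4) → 1 H
  atom 15: N, bond orders sum to 1 (valence 3) → 2 H
  atom 16: C, bond orders sum to 3 (valence 4) → 1 H
  atom 17: O, bond orders sum to 1 (valence 2) → 1 H
  atom 18: C, bond orders sum to 2 (valence 4) → 2 H
  atom 19: C, bond orders sum to 2 (valence 4) → 2 H
  atom 20: C, bond orders sum to 2 (valence 4) → 2 H
  atom 21: C, bond orders sum to 2 (valence 4) → 2 H
  atom 22: C, bond orders sum to 1 (valence 4) → 3 H
Total hydrogens: 33.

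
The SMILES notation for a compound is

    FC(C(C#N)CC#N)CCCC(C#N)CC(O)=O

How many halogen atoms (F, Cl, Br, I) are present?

Halogen atoms appear at heavy-atom position 1 (1×F).
Other groups present: 1 carboxylic acid, 3 nitrile.
Halogen count: 1.

1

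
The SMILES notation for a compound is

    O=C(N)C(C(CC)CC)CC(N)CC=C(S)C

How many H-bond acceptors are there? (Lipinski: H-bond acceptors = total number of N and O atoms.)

N atoms: 2; O atoms: 1.
Lipinski HBA = 2 + 1 = 3.

3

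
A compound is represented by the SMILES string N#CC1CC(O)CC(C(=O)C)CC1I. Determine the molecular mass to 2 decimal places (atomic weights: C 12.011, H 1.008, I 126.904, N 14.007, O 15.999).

First, the molecular formula is C10H14INO2 (counting implicit H from valence).
  C: 10 × 12.011 = 120.110
  H: 14 × 1.008 = 14.112
  I: 1 × 126.904 = 126.904
  N: 1 × 14.007 = 14.007
  O: 2 × 15.999 = 31.998
Sum: 10×12.011 + 14×1.008 + 1×126.904 + 1×14.007 + 2×15.999 = 307.131 → 307.13 g/mol.

307.13 g/mol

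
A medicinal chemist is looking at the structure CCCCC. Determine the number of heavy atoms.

Every atom symbol written in the SMILES (organic subset) is one heavy atom; implicit H are not written.
Heavy atoms by element → C:5.
Total: 5.

5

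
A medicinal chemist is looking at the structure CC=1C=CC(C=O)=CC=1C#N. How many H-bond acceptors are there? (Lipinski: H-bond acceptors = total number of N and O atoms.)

N atoms: 1; O atoms: 1.
Lipinski HBA = 1 + 1 = 2.

2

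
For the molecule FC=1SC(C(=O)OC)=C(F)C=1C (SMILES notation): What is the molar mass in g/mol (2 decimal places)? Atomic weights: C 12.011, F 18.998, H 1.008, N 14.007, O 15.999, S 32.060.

First, the molecular formula is C7H6F2O2S (counting implicit H from valence).
  C: 7 × 12.011 = 84.077
  F: 2 × 18.998 = 37.996
  H: 6 × 1.008 = 6.048
  O: 2 × 15.999 = 31.998
  S: 1 × 32.060 = 32.060
Sum: 7×12.011 + 2×18.998 + 6×1.008 + 2×15.999 + 1×32.060 = 192.179 → 192.18 g/mol.

192.18 g/mol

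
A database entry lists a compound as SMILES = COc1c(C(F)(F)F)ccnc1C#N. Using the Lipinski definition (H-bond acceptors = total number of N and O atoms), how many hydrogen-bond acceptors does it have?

3

N atoms: 2; O atoms: 1.
Lipinski HBA = 2 + 1 = 3.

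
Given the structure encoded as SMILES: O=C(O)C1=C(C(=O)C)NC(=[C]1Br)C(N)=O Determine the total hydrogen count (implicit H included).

Walk through each heavy atom and fill implicit hydrogens from standard valence (C 4, N 3, O 2, S 2, halogen 1):
  atom 1: O, bond orders sum to 2 (valence 2) → 0 H
  atom 2: C, bond orders sum to 4 (valence 4) → 0 H
  atom 3: O, bond orders sum to 1 (valence 2) → 1 H
  atom 4: C, bond orders sum to 4 (valence 4) → 0 H
  atom 5: C, bond orders sum to 4 (valence 4) → 0 H
  atom 6: C, bond orders sum to 4 (valence 4) → 0 H
  atom 7: O, bond orders sum to 2 (valence 2) → 0 H
  atom 8: C, bond orders sum to 1 (valence 4) → 3 H
  atom 9: N, bond orders sum to 2 (valence 3) → 1 H
  atom 10: C, bond orders sum to 4 (valence 4) → 0 H
  atom 11: C with explicit H count 0
  atom 12: Br (halogen, monovalent) → 0 H
  atom 13: C, bond orders sum to 4 (valence 4) → 0 H
  atom 14: N, bond orders sum to 1 (valence 3) → 2 H
  atom 15: O, bond orders sum to 2 (valence 2) → 0 H
Total hydrogens: 7.

7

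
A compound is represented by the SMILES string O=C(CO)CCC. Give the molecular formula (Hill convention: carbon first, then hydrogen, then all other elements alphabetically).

C5H10O2

Walk through each heavy atom and fill implicit hydrogens from standard valence (C 4, N 3, O 2, S 2, halogen 1):
  atom 1: O, bond orders sum to 2 (valence 2) → 0 H
  atom 2: C, bond orders sum to 4 (valence 4) → 0 H
  atom 3: C, bond orders sum to 2 (valence 4) → 2 H
  atom 4: O, bond orders sum to 1 (valence 2) → 1 H
  atom 5: C, bond orders sum to 2 (valence 4) → 2 H
  atom 6: C, bond orders sum to 2 (valence 4) → 2 H
  atom 7: C, bond orders sum to 1 (valence 4) → 3 H
Totals → C:5, H:10, O:2.
In Hill order: C5H10O2.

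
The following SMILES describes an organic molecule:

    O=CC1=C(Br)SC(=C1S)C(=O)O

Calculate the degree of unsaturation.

5

Degree of unsaturation = (number of rings) + (number of π bonds).
Ring closures in the SMILES: 1.
π bonds: 4 double bonds (each 1 DoU) → 4 DoU from unsaturation.
Total DoU = 1 + 4 = 5.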